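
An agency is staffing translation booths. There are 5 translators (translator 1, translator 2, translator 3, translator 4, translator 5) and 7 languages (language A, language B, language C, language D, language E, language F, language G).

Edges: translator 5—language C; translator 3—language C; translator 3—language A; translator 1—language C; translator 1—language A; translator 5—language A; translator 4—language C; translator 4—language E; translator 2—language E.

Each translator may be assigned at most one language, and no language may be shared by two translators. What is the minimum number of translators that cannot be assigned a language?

2

One maximum matching: translator 1–language C, translator 2–language E, translator 3–language A.
The set {translator 1, translator 2, translator 3, translator 4, translator 5} has only 3 neighbours ({language A, language C, language E}), so by Hall's theorem at most 3 of the 5 translators can be matched.
That matches 3 of the 5, leaving 2 unmatched; no matching can do better.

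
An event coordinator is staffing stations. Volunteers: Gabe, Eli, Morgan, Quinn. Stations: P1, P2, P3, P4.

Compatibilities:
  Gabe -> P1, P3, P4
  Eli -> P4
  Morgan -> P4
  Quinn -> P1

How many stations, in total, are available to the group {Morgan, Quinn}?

2

The union of neighbours of {Morgan, Quinn} is {P1, P4}, which has 2 elements.
Since |N(S)| = 2 ≥ |S| = 2, Hall's condition holds for this subset.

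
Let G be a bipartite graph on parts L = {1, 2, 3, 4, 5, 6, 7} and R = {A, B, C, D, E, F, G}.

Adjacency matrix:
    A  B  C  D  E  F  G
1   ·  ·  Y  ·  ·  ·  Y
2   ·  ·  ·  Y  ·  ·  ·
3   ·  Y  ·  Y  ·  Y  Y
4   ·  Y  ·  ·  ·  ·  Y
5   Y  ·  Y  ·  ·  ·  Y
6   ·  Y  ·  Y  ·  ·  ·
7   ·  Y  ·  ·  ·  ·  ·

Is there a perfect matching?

The set {2, 6, 7} has only 2 neighbours ({B, D}), so by Hall's theorem at most 6 of the 7 left vertices can be matched.
Hence no matching covers every left vertex.

No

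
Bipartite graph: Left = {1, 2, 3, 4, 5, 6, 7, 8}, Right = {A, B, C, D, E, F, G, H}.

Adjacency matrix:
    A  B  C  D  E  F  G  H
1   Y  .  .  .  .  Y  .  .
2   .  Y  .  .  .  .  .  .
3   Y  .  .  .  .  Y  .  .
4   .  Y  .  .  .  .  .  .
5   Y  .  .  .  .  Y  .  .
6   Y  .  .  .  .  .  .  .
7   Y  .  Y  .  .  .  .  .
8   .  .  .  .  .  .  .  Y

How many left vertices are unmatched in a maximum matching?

3

A valid assignment of size 5: 1–A, 2–B, 3–F, 7–C, 8–H.
The set {1, 2, 3, 4, 5, 6} has only 3 neighbours ({A, B, F}), so by Hall's theorem at most 5 of the 8 left vertices can be matched.
That matches 5 of the 8, leaving 3 unmatched; no matching can do better.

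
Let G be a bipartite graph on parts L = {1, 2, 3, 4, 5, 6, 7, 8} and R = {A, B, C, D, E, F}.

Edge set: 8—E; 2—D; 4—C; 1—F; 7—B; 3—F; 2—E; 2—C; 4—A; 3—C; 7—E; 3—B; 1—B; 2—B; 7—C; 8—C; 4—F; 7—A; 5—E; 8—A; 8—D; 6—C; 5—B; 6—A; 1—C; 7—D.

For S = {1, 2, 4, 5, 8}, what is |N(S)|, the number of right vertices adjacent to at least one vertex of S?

The union of neighbours of {1, 2, 4, 5, 8} is {A, B, C, D, E, F}, which has 6 elements.
Since |N(S)| = 6 ≥ |S| = 5, Hall's condition holds for this subset.

6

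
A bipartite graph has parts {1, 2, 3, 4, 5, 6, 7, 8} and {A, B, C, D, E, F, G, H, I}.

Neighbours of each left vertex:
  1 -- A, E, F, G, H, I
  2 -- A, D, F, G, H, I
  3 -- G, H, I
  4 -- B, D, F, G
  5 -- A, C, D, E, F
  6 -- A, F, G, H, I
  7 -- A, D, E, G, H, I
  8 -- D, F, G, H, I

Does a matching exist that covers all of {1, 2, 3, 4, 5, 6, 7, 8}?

One maximum matching: 1→E, 2→F, 3→I, 4→B, 5→D, 6→H, 7→A, 8→G.
Every left vertex is matched, so this matching saturates all of them.

Yes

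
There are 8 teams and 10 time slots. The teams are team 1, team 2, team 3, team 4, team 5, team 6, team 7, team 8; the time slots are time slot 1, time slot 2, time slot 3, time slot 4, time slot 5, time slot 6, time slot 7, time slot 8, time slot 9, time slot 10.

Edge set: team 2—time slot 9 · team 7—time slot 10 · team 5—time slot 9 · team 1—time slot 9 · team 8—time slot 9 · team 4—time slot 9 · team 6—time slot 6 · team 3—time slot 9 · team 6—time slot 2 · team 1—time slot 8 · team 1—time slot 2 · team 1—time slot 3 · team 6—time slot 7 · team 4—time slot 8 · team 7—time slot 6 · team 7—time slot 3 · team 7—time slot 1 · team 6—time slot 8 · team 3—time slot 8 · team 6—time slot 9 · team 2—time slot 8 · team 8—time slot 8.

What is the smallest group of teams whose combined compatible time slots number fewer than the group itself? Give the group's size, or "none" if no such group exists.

Take S = {team 2, team 3, team 4}. Its neighbourhood is {time slot 8, time slot 9}, so |N(S)| = 2 < |S| = 3.
Every subset of size less than 3 has at least as many neighbours as members, so 3 is the minimum.

3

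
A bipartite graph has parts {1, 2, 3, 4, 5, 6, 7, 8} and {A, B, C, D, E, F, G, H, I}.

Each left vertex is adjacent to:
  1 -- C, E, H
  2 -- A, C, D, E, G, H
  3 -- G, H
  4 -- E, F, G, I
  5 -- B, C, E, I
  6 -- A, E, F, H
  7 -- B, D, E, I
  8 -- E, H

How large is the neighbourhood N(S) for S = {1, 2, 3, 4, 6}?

The union of neighbours of {1, 2, 3, 4, 6} is {A, C, D, E, F, G, H, I}, which has 8 elements.
Since |N(S)| = 8 ≥ |S| = 5, Hall's condition holds for this subset.

8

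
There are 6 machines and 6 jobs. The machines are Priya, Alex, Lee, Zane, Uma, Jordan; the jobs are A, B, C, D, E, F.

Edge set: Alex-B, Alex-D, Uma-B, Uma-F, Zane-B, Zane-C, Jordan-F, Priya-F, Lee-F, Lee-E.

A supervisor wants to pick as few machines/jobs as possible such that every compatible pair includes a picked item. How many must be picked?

5

{Alex, Lee, Zane, Uma, F} is a vertex cover of size 5: every edge has an endpoint in this set.
No smaller cover exists because Priya–F, Alex–D, Lee–E, Zane–C, Uma–B is a matching of size 5, and a cover must include an endpoint of each of these disjoint edges (König's theorem).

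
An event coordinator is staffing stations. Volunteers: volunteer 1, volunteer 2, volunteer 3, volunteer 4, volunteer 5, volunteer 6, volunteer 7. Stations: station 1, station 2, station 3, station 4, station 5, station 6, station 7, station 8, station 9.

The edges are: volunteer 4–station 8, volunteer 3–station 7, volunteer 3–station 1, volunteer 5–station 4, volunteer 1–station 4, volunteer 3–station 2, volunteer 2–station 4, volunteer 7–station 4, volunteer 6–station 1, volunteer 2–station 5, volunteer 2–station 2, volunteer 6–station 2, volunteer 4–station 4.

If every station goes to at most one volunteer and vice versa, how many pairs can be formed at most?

5

One maximum matching: volunteer 1→station 4, volunteer 2→station 5, volunteer 3→station 1, volunteer 4→station 8, volunteer 6→station 2.
The set {volunteer 1, volunteer 5, volunteer 7} has only 1 neighbour ({station 4}), so by Hall's theorem at most 5 of the 7 volunteers can be matched.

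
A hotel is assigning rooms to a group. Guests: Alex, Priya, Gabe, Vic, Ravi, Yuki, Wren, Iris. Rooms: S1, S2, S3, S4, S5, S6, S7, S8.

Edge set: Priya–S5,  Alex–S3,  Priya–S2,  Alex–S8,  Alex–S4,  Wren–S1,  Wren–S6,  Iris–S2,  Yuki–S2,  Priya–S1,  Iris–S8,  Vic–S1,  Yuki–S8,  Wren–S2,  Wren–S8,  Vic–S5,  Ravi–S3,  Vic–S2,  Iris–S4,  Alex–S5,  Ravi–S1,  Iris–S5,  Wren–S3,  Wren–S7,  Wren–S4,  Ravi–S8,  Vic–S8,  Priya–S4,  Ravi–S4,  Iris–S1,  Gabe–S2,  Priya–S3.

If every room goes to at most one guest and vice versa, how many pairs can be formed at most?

A valid assignment of size 7: Alex-S5, Priya-S3, Gabe-S2, Vic-S1, Ravi-S4, Yuki-S8, Wren-S7.
The set {Alex, Priya, Gabe, Vic, Ravi, Yuki, Iris} has only 6 neighbours ({S1, S2, S3, S4, S5, S8}), so by Hall's theorem at most 7 of the 8 guests can be matched.

7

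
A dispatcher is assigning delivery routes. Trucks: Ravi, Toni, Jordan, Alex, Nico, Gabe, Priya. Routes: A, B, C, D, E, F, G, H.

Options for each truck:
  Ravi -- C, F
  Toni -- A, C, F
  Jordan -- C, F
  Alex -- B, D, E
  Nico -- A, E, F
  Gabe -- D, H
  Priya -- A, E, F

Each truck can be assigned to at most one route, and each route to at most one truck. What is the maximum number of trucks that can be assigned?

One maximum matching: Ravi-C, Toni-A, Jordan-F, Alex-B, Nico-E, Gabe-D.
The set {Ravi, Toni, Jordan, Nico, Priya} has only 4 neighbours ({A, C, E, F}), so by Hall's theorem at most 6 of the 7 trucks can be matched.

6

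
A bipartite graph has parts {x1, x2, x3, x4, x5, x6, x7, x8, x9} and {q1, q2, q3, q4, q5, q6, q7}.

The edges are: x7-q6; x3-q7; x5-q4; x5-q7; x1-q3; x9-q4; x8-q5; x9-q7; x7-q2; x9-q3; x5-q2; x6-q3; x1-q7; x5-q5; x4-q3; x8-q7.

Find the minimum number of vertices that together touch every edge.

6

A maximum matching has 6 edges (e.g. x1–q3, x3–q7, x5–q2, x7–q6, x8–q5, x9–q4).
By König's theorem the minimum vertex cover has the same size. One such cover is {x5, x7, x8, x9, q3, q7}.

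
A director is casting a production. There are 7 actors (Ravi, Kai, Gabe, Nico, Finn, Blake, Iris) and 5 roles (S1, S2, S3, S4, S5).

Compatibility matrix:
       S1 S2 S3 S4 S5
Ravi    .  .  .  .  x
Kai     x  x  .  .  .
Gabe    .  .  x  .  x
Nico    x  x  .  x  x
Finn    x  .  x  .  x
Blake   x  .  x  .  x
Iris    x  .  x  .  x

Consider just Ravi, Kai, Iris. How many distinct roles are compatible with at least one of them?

4

The union of neighbours of {Ravi, Kai, Iris} is {S1, S2, S3, S5}, which has 4 elements.
Since |N(S)| = 4 ≥ |S| = 3, Hall's condition holds for this subset.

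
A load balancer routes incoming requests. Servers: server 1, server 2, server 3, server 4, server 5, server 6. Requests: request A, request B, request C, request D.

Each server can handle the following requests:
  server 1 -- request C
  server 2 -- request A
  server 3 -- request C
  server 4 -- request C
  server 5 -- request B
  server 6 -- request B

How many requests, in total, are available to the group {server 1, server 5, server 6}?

The union of neighbours of {server 1, server 5, server 6} is {request B, request C}, which has 2 elements.
Since |N(S)| = 2 < |S| = 3, Hall's condition fails for this subset.

2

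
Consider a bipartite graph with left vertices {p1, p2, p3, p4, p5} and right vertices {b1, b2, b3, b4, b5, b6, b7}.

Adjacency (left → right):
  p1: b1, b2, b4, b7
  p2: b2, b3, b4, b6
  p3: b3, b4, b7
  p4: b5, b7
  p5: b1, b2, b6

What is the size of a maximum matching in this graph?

5

A valid assignment of size 5: p1-b4, p2-b3, p3-b7, p4-b5, p5-b6.
This saturates every left vertex, so 5 is the maximum.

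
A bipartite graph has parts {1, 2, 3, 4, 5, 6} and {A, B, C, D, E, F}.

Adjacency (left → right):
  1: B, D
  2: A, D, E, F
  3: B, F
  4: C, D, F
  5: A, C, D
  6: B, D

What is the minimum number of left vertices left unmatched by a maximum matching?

0

A valid assignment of size 6: 1–D, 2–E, 3–F, 4–C, 5–A, 6–B.
All 6 left vertices are matched, so no larger matching exists.
That matches 6 of the 6, leaving 0 unmatched; no matching can do better.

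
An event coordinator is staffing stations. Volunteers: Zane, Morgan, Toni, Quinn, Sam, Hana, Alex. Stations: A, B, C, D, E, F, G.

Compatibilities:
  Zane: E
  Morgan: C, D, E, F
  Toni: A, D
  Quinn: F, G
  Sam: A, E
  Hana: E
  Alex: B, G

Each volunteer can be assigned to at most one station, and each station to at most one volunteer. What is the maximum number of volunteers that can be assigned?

One maximum matching: Zane-E, Morgan-C, Toni-D, Quinn-F, Sam-A, Alex-B.
The set {Zane, Hana} has only 1 neighbour ({E}), so by Hall's theorem at most 6 of the 7 volunteers can be matched.

6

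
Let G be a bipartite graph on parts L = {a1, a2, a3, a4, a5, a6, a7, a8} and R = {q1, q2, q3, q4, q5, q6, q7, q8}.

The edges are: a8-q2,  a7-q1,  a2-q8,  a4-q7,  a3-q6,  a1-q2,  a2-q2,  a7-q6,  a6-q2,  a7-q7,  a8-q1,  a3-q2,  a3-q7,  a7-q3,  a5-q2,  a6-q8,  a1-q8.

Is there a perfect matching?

The set {a1, a2, a5, a6} has only 2 neighbours ({q2, q8}), so by Hall's theorem at most 6 of the 8 left vertices can be matched.
Hence no matching covers every left vertex.

No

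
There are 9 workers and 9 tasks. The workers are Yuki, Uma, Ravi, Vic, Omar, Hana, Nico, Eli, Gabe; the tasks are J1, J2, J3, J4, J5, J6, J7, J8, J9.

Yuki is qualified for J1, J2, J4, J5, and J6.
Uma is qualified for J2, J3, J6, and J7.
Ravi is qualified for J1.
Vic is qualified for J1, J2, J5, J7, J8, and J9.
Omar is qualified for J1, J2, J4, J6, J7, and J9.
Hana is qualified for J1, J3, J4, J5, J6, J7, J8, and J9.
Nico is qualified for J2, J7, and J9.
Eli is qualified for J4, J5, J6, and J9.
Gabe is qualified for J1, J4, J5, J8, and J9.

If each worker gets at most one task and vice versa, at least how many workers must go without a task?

For example, pair Yuki→J5, Uma→J3, Ravi→J1, Vic→J8, Omar→J4, Hana→J7, Nico→J2, Eli→J6, Gabe→J9.
This saturates every worker, so 9 is the maximum.
That matches 9 of the 9, leaving 0 unmatched; no matching can do better.

0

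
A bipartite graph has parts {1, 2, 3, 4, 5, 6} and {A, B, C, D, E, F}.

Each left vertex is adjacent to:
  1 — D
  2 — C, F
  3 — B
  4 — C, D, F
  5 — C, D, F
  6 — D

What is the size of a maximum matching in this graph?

4

A valid assignment of size 4: 1→D, 2→C, 3→B, 4→F.
The set {1, 2, 4, 5, 6} has only 3 neighbours ({C, D, F}), so by Hall's theorem at most 4 of the 6 left vertices can be matched.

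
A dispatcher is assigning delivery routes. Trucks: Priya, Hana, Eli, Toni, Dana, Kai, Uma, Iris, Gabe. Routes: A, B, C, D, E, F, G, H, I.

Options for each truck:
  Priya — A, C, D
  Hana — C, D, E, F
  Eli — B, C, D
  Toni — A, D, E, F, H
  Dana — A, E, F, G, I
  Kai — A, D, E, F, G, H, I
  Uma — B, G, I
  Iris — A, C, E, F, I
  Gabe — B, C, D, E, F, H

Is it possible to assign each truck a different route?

One maximum matching: Priya–D, Hana–C, Eli–B, Toni–A, Dana–G, Kai–H, Uma–I, Iris–F, Gabe–E.
Every truck is matched, so this is a perfect matching.

Yes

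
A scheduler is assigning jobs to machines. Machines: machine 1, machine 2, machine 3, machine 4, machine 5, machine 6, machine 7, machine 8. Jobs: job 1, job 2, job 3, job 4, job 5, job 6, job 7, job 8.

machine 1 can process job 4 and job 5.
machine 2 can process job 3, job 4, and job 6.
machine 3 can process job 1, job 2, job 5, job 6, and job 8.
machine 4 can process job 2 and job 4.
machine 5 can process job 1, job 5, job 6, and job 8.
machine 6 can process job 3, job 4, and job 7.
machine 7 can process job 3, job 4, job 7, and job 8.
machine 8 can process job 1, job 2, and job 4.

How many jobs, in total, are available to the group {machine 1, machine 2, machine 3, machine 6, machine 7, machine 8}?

The union of neighbours of {machine 1, machine 2, machine 3, machine 6, machine 7, machine 8} is {job 1, job 2, job 3, job 4, job 5, job 6, job 7, job 8}, which has 8 elements.
Since |N(S)| = 8 ≥ |S| = 6, Hall's condition holds for this subset.

8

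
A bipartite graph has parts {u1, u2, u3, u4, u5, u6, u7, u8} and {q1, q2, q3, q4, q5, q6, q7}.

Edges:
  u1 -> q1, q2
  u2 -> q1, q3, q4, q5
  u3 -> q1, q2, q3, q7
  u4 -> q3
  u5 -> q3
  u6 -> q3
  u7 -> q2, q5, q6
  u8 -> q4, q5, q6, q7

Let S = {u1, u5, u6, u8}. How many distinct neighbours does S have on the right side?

7

The union of neighbours of {u1, u5, u6, u8} is {q1, q2, q3, q4, q5, q6, q7}, which has 7 elements.
Since |N(S)| = 7 ≥ |S| = 4, Hall's condition holds for this subset.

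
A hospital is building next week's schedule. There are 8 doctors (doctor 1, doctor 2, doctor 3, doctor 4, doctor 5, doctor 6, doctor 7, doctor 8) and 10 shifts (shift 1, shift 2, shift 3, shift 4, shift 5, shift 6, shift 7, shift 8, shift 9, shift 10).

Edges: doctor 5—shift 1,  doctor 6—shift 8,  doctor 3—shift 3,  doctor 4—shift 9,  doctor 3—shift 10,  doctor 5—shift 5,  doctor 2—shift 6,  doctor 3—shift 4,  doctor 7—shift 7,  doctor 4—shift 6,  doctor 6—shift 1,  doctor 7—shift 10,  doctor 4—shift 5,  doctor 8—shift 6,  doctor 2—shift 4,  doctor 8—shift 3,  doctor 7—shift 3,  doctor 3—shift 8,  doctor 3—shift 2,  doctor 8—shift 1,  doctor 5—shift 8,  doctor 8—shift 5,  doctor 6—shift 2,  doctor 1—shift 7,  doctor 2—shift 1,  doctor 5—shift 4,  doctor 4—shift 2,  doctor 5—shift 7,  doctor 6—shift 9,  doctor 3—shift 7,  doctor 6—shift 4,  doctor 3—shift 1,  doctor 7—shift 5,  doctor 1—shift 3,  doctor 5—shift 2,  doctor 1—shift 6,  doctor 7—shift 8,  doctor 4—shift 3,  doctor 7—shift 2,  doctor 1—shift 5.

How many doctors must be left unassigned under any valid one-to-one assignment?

0

A valid assignment of size 8: doctor 1–shift 3, doctor 2–shift 4, doctor 3–shift 7, doctor 4–shift 9, doctor 5–shift 5, doctor 6–shift 8, doctor 7–shift 2, doctor 8–shift 6.
All 8 doctors are matched, so no larger matching exists.
That matches 8 of the 8, leaving 0 unmatched; no matching can do better.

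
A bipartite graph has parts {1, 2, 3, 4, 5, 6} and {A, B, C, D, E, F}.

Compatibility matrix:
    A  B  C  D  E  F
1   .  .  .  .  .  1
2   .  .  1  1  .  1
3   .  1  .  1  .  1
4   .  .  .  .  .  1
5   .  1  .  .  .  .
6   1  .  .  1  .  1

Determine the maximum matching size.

5

For example, pair 1→F, 2→C, 3→D, 5→B, 6→A.
The set {1, 4} has only 1 neighbour ({F}), so by Hall's theorem at most 5 of the 6 left vertices can be matched.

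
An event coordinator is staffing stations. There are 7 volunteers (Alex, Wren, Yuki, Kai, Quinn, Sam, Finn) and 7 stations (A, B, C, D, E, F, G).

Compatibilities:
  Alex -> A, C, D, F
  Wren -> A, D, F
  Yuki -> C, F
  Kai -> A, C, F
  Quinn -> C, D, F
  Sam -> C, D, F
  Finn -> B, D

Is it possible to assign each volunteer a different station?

The set {Alex, Wren, Yuki, Kai, Quinn, Sam} has only 4 neighbours ({A, C, D, F}), so by Hall's theorem at most 5 of the 7 volunteers can be matched.
Hence no matching covers every volunteer.

No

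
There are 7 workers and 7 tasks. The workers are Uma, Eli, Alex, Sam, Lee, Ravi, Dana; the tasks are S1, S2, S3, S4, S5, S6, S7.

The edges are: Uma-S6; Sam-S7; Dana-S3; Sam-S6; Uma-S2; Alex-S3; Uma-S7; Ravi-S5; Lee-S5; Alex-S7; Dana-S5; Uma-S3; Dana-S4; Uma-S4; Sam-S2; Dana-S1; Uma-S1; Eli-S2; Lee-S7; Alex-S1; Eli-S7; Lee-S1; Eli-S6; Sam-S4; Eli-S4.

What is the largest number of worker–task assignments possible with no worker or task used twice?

7

For example, pair Uma→S7, Eli→S6, Alex→S3, Sam→S2, Lee→S1, Ravi→S5, Dana→S4.
All 7 workers are matched, so no larger matching exists.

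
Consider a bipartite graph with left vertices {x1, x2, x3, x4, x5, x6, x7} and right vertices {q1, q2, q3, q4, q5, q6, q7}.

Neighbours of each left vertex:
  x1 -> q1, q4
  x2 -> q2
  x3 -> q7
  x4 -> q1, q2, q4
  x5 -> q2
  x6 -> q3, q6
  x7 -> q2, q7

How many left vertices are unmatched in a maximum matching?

2

For example, pair x1–q1, x2–q2, x3–q7, x4–q4, x6–q6.
The set {x2, x3, x5, x7} has only 2 neighbours ({q2, q7}), so by Hall's theorem at most 5 of the 7 left vertices can be matched.
That matches 5 of the 7, leaving 2 unmatched; no matching can do better.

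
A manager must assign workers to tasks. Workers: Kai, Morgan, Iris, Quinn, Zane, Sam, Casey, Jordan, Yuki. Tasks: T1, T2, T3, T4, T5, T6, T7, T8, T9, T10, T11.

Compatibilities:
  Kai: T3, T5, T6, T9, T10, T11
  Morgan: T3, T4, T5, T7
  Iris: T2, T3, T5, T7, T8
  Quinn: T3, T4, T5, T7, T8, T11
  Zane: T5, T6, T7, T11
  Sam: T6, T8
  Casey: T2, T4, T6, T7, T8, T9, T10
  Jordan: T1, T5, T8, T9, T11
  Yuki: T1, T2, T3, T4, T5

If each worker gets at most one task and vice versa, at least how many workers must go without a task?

For example, pair Kai→T5, Morgan→T7, Iris→T2, Quinn→T3, Zane→T6, Sam→T8, Casey→T10, Jordan→T11, Yuki→T4.
All 9 workers are matched, so no larger matching exists.
That matches 9 of the 9, leaving 0 unmatched; no matching can do better.

0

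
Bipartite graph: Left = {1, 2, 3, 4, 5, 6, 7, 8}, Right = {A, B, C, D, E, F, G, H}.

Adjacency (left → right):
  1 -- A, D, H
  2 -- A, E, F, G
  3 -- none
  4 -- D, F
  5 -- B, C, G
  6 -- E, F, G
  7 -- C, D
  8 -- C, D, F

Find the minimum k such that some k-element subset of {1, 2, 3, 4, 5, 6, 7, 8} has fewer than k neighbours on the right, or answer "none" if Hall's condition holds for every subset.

1

Take S = {3}. Its neighbourhood is {}, so |N(S)| = 0 < |S| = 1.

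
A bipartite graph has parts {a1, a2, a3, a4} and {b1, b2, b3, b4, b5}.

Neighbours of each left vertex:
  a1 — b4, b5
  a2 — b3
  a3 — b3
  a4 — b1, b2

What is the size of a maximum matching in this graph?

For example, pair a1–b5, a2–b3, a4–b2.
The set {a2, a3} has only 1 neighbour ({b3}), so by Hall's theorem at most 3 of the 4 left vertices can be matched.

3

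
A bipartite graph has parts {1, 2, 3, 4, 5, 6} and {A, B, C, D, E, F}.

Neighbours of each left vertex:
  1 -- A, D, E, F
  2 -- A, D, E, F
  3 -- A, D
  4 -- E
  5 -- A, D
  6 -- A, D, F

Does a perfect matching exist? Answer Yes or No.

No

The set {1, 2, 3, 4, 5, 6} has only 4 neighbours ({A, D, E, F}), so by Hall's theorem at most 4 of the 6 left vertices can be matched.
Hence no matching covers every left vertex.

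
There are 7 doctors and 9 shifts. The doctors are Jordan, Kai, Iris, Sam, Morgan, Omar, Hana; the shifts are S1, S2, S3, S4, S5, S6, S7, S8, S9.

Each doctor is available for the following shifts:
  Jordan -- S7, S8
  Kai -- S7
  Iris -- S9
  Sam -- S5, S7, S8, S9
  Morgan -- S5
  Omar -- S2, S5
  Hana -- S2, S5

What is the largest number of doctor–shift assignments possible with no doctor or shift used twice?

For example, pair Jordan→S8, Kai→S7, Iris→S9, Sam→S5, Omar→S2.
The set {Jordan, Kai, Iris, Sam, Morgan, Omar, Hana} has only 5 neighbours ({S2, S5, S7, S8, S9}), so by Hall's theorem at most 5 of the 7 doctors can be matched.

5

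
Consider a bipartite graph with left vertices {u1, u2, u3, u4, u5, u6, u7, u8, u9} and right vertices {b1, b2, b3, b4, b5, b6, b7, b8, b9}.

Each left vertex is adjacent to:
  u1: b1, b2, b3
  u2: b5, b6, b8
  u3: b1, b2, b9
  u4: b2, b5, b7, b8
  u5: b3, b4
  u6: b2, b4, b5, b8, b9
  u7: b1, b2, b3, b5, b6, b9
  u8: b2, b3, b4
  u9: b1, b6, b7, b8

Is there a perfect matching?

Yes

For example, pair u1-b2, u2-b6, u3-b9, u4-b7, u5-b4, u6-b5, u7-b1, u8-b3, u9-b8.
Every left vertex is matched, so this is a perfect matching.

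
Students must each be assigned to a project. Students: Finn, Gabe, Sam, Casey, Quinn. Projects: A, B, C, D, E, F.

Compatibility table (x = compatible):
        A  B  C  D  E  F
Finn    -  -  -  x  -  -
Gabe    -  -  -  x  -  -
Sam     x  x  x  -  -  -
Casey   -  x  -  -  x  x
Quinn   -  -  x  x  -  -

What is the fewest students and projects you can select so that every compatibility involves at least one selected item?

4

{Sam, Casey, Quinn, D} is a vertex cover of size 4: every edge has an endpoint in this set.
No smaller cover exists because Finn–D, Sam–B, Casey–E, Quinn–C is a matching of size 4, and a cover must include an endpoint of each of these disjoint edges (König's theorem).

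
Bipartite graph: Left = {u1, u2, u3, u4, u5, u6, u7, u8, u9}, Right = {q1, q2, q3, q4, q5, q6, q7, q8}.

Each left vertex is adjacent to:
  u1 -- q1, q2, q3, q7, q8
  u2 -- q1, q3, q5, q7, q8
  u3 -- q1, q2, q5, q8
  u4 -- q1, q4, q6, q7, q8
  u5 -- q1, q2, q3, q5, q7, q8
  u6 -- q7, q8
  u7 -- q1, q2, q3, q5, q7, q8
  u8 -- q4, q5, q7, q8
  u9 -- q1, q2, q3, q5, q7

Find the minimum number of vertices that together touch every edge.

8

The 8 edges u1–q1, u2–q5, u3–q2, u4–q6, u5–q3, u6–q8, u7–q7, u8–q4 form a matching, so any vertex cover needs at least 8 vertices (one per matched edge).
Conversely {u4, u8, q1, q2, q3, q5, q7, q8} meets every edge and has exactly 8 vertices, so 8 is optimal.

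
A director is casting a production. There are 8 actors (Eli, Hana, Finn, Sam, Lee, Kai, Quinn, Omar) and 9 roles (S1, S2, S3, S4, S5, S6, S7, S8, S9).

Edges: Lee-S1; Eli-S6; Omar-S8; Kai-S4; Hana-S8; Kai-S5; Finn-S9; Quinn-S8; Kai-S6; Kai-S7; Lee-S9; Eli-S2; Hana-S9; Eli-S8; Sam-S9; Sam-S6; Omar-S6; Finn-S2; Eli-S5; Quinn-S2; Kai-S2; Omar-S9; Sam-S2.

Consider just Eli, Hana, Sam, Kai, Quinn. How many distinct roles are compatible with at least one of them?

The union of neighbours of {Eli, Hana, Sam, Kai, Quinn} is {S2, S4, S5, S6, S7, S8, S9}, which has 7 elements.
Since |N(S)| = 7 ≥ |S| = 5, Hall's condition holds for this subset.

7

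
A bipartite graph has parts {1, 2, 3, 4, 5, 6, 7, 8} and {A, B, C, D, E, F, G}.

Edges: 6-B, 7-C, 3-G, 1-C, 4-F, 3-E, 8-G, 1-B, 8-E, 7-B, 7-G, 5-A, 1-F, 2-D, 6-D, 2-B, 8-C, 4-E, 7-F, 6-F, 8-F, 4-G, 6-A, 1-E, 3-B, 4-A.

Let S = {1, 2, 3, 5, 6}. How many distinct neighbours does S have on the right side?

The union of neighbours of {1, 2, 3, 5, 6} is {A, B, C, D, E, F, G}, which has 7 elements.
Since |N(S)| = 7 ≥ |S| = 5, Hall's condition holds for this subset.

7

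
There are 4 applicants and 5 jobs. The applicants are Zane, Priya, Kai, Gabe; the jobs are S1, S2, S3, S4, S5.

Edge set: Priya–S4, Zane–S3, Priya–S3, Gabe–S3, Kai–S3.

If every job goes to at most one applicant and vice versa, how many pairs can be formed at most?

2

One maximum matching: Zane→S3, Priya→S4.
The set {Zane, Kai, Gabe} has only 1 neighbour ({S3}), so by Hall's theorem at most 2 of the 4 applicants can be matched.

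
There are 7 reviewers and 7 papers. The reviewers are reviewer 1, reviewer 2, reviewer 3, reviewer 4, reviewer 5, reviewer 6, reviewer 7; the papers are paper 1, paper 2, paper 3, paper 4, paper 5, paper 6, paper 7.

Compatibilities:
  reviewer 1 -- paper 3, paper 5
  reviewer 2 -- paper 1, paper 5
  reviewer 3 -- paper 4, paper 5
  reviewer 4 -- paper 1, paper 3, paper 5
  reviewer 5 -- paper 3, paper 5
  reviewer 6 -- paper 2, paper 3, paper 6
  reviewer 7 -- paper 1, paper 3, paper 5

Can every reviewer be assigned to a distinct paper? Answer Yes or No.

No

The set {reviewer 1, reviewer 2, reviewer 4, reviewer 5, reviewer 7} has only 3 neighbours ({paper 1, paper 3, paper 5}), so by Hall's theorem at most 5 of the 7 reviewers can be matched.
Hence no matching covers every reviewer.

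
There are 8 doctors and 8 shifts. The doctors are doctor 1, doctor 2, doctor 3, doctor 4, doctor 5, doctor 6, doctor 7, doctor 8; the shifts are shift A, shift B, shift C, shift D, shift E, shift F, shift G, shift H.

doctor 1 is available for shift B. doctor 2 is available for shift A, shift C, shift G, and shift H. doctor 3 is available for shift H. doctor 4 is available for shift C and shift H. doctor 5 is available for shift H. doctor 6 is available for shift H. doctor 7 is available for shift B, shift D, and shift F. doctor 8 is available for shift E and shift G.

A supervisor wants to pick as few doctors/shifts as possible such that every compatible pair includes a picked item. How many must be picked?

6

A maximum matching has 6 edges (e.g. doctor 1–shift B, doctor 2–shift A, doctor 3–shift H, doctor 4–shift C, doctor 7–shift F, doctor 8–shift G).
By König's theorem the minimum vertex cover has the same size. One such cover is {doctor 1, doctor 2, doctor 4, doctor 7, doctor 8, shift H}.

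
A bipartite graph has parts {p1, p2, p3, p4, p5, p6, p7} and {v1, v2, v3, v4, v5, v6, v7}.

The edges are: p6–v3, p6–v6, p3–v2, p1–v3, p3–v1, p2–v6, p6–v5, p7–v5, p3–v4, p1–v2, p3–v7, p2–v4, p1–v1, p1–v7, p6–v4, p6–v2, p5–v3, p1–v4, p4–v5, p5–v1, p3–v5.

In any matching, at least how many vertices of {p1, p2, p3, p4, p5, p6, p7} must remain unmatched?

For example, pair p1–v2, p2–v6, p3–v4, p4–v5, p5–v1, p6–v3.
The set {p4, p7} has only 1 neighbour ({v5}), so by Hall's theorem at most 6 of the 7 left vertices can be matched.
That matches 6 of the 7, leaving 1 unmatched; no matching can do better.

1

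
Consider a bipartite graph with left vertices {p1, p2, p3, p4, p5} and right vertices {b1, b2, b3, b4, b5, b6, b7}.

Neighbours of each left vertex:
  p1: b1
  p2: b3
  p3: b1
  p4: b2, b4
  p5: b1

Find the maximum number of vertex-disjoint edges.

3

For example, pair p1–b1, p2–b3, p4–b4.
The set {p1, p3, p5} has only 1 neighbour ({b1}), so by Hall's theorem at most 3 of the 5 left vertices can be matched.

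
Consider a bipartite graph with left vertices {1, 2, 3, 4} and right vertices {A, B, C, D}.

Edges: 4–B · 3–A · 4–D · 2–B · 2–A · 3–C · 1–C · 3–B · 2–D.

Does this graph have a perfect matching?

For example, pair 1–C, 2–D, 3–A, 4–B.
Every left vertex is matched, so this is a perfect matching.

Yes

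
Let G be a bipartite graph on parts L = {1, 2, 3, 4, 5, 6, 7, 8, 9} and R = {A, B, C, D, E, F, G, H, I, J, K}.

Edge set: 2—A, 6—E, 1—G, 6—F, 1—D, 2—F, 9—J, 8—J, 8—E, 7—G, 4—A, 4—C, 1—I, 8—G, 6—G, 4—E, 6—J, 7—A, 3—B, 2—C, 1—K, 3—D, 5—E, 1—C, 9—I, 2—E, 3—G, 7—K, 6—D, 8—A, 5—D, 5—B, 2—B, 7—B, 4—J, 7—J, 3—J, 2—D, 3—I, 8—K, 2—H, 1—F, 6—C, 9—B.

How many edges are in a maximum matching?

A valid assignment of size 9: 1–F, 2–A, 3–D, 4–C, 5–E, 6–J, 7–K, 8–G, 9–B.
This saturates every left vertex, so 9 is the maximum.

9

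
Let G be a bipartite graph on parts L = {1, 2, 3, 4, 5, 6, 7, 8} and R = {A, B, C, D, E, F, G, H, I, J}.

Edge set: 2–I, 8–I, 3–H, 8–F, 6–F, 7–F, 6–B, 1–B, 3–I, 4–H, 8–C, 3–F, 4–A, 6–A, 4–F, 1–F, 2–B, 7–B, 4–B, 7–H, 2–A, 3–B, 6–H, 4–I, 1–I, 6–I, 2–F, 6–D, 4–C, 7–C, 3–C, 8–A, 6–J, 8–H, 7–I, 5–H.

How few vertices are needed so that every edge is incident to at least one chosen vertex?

7

A maximum matching has 7 edges (e.g. 1–I, 2–A, 3–F, 4–C, 5–H, 6–J, 7–B).
By König's theorem the minimum vertex cover has the same size. One such cover is {6, A, B, C, F, H, I}.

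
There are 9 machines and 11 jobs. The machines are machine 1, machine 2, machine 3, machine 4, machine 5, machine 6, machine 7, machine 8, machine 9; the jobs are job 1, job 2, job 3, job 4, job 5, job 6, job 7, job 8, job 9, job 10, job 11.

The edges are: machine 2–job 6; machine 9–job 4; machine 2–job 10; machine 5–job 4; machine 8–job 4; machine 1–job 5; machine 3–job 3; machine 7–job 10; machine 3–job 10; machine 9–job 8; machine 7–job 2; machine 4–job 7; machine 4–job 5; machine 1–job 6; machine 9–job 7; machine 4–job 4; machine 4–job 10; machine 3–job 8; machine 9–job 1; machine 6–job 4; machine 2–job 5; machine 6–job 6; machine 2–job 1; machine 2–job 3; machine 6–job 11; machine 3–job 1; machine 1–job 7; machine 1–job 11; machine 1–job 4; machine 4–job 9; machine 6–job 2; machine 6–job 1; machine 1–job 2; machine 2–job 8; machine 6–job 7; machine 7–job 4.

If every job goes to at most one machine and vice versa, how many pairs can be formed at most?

8

One maximum matching: machine 1-job 7, machine 2-job 5, machine 3-job 3, machine 4-job 9, machine 5-job 4, machine 6-job 11, machine 7-job 2, machine 9-job 1.
The set {machine 5, machine 8} has only 1 neighbour ({job 4}), so by Hall's theorem at most 8 of the 9 machines can be matched.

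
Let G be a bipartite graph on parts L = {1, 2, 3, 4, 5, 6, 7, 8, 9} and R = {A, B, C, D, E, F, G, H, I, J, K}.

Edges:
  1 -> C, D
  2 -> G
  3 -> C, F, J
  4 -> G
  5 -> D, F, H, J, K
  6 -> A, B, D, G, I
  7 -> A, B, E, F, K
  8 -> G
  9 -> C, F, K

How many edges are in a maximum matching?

7

One maximum matching: 1→D, 2→G, 3→C, 5→J, 6→A, 7→K, 9→F.
The set {2, 4, 8} has only 1 neighbour ({G}), so by Hall's theorem at most 7 of the 9 left vertices can be matched.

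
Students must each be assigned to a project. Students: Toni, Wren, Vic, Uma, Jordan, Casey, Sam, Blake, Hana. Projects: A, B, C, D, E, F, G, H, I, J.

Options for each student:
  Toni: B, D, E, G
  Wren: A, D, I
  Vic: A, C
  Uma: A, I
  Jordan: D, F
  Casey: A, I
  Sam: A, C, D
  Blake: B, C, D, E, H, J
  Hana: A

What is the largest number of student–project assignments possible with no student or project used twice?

7

For example, pair Toni–B, Wren–D, Vic–C, Uma–A, Jordan–F, Casey–I, Blake–J.
The set {Wren, Vic, Uma, Casey, Sam, Hana} has only 4 neighbours ({A, C, D, I}), so by Hall's theorem at most 7 of the 9 students can be matched.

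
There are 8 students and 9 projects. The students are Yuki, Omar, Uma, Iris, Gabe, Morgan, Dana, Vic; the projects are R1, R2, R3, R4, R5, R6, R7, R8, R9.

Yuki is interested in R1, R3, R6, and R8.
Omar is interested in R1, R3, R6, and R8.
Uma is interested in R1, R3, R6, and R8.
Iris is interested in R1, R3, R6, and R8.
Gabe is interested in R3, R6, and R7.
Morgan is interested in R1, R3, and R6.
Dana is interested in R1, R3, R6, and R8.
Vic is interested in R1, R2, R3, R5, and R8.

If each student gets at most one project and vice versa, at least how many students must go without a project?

For example, pair Yuki-R1, Omar-R3, Uma-R6, Iris-R8, Gabe-R7, Vic-R2.
The set {Yuki, Omar, Uma, Iris, Morgan, Dana} has only 4 neighbours ({R1, R3, R6, R8}), so by Hall's theorem at most 6 of the 8 students can be matched.
That matches 6 of the 8, leaving 2 unmatched; no matching can do better.

2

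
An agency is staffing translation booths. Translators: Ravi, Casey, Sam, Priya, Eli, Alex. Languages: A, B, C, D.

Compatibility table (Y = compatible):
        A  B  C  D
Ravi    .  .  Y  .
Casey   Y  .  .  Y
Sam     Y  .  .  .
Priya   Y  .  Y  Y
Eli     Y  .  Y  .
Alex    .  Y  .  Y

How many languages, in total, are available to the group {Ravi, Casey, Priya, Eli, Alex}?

The union of neighbours of {Ravi, Casey, Priya, Eli, Alex} is {A, B, C, D}, which has 4 elements.
Since |N(S)| = 4 < |S| = 5, Hall's condition fails for this subset.

4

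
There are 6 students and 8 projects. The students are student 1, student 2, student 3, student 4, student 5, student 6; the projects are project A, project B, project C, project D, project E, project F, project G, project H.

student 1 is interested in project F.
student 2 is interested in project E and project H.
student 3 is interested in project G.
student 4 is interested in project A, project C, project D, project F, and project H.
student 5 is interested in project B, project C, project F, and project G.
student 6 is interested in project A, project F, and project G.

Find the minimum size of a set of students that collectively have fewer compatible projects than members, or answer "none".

none

A matching saturating every student exists, for instance student 1→project F, student 2→project E, student 3→project G, student 4→project H, student 5→project C, student 6→project A.
By Hall's marriage theorem, this means |N(S)| ≥ |S| for every subset S, so no violating subset exists.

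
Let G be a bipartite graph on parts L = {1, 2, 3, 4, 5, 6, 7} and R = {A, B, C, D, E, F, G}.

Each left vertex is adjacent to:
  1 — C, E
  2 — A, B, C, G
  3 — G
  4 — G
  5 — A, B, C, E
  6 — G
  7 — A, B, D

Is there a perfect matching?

No

The set {3, 4, 6} has only 1 neighbour ({G}), so by Hall's theorem at most 5 of the 7 left vertices can be matched.
Hence no matching covers every left vertex.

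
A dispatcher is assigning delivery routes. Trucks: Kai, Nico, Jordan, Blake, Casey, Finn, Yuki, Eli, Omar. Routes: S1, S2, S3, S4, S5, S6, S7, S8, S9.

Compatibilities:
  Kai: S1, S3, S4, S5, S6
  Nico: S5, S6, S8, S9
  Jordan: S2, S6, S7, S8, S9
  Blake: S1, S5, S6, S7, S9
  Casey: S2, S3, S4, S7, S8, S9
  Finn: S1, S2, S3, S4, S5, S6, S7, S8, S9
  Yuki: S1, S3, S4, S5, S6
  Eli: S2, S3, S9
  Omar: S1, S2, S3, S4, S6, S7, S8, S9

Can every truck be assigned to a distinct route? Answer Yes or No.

For example, pair Kai→S3, Nico→S5, Jordan→S6, Blake→S7, Casey→S8, Finn→S4, Yuki→S1, Eli→S9, Omar→S2.
Every truck is matched, so this is a perfect matching.

Yes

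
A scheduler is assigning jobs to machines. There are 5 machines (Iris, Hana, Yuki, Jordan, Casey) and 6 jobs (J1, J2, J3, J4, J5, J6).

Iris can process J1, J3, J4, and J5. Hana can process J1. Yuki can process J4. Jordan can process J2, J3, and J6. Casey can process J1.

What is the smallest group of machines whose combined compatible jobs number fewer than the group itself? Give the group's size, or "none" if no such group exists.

Take S = {Hana, Casey}. Its neighbourhood is {J1}, so |N(S)| = 1 < |S| = 2.
No single vertex violates Hall's condition since each has at least one neighbour, so 2 is the minimum.

2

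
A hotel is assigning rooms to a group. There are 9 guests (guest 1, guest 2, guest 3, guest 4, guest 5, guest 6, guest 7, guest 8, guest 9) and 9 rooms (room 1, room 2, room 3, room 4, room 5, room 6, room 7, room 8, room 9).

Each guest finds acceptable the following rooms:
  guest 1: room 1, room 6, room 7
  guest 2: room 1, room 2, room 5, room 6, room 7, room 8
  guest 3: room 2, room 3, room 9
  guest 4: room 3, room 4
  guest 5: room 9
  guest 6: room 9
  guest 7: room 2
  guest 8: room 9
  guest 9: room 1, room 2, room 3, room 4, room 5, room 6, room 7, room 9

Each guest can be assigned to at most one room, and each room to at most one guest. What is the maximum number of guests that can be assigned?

7

One maximum matching: guest 1–room 7, guest 2–room 8, guest 3–room 3, guest 4–room 4, guest 5–room 9, guest 7–room 2, guest 9–room 5.
The set {guest 5, guest 6, guest 8} has only 1 neighbour ({room 9}), so by Hall's theorem at most 7 of the 9 guests can be matched.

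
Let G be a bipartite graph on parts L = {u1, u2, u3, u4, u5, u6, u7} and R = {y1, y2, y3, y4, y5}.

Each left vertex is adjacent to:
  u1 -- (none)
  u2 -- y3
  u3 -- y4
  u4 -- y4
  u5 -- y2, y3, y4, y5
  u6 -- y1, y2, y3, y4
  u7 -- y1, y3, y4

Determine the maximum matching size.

For example, pair u2–y3, u3–y4, u5–y5, u6–y2, u7–y1.
The set {u1, u3, u4} has only 1 neighbour ({y4}), so by Hall's theorem at most 5 of the 7 left vertices can be matched.

5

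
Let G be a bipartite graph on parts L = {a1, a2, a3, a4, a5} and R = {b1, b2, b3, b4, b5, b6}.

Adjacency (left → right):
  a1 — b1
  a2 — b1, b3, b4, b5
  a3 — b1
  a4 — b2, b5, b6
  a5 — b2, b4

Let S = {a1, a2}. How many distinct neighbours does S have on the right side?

4

The union of neighbours of {a1, a2} is {b1, b3, b4, b5}, which has 4 elements.
Since |N(S)| = 4 ≥ |S| = 2, Hall's condition holds for this subset.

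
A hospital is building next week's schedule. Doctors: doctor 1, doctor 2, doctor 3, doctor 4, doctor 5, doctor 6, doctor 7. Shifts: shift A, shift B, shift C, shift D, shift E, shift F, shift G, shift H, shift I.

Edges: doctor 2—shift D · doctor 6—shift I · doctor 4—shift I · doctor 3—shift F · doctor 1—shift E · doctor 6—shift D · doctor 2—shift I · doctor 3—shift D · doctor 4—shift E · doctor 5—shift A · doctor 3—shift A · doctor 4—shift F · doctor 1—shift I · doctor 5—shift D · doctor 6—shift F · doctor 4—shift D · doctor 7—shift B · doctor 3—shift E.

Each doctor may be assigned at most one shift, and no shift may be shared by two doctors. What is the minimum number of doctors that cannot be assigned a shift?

1

For example, pair doctor 1→shift I, doctor 2→shift D, doctor 3→shift E, doctor 4→shift F, doctor 5→shift A, doctor 7→shift B.
The set {doctor 1, doctor 2, doctor 3, doctor 4, doctor 5, doctor 6} has only 5 neighbours ({shift A, shift D, shift E, shift F, shift I}), so by Hall's theorem at most 6 of the 7 doctors can be matched.
That matches 6 of the 7, leaving 1 unmatched; no matching can do better.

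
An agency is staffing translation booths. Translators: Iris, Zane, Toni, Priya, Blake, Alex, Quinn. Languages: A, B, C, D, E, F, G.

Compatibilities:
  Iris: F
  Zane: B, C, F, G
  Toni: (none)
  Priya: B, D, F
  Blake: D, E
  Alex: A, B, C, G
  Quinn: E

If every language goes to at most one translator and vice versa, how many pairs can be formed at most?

6

One maximum matching: Iris–F, Zane–G, Priya–B, Blake–D, Alex–C, Quinn–E.
The set {Toni} has only 0 neighbours (∅), so by Hall's theorem at most 6 of the 7 translators can be matched.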